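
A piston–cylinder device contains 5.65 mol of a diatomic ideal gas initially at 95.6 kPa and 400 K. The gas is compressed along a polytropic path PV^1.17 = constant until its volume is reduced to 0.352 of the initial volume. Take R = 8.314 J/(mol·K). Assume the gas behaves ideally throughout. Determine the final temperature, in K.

478 K

V₁ = nRT₁/P₁ = 5.65×8.314×400/95.6 = 197 L.
Polytropic n=1.17: T₂ = T₁(V₁/V₂)^(n−1) = 400×(2.84)^0.17 = 478 K; P₂ = P₁(V₁/V₂)^n = 324 kPa.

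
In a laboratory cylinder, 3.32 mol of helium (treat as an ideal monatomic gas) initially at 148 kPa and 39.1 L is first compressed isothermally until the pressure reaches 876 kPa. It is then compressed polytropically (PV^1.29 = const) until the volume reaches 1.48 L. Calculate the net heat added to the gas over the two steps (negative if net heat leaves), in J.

T₁ = P₁V₁/(nR) = 148×39.1/(3.32×8.314) = 210 K.
Step 1 — Isothermal: T stays 210 K; PV = const ⇒ V₂ = 6.61 L, P₂ = 876 kPa.
ΔU = 0 (ideal gas, T constant).
W = nRT ln(V₂/V₁) = 3.32×8.314×210×ln(0.169) = -10300 J.
Q = ΔU + W = -10300 J.
State after step 1: P = 876 kPa, V = 6.61 L, T = 210 K.
Step 2 — Polytropic n=1.29: T₂ = T₁(V₁/V₂)^(n−1) = 210×(4.46)^0.29 = 324 K; P₂ = P₁(V₁/V₂)^n = 6030 kPa.
W = (P₁V₁−P₂V₂)/(n−1) = (876×6.61−6030×1.48)/0.29 = -10800 J.
ΔU = nCvΔT = 3.32×12.5×(324−210) = 4710 J.
Q = ΔU + W = -6120 J.
Net over both steps: W = -21100 J, Q = -16400 J, ΔU = 4710 J.

-16400 J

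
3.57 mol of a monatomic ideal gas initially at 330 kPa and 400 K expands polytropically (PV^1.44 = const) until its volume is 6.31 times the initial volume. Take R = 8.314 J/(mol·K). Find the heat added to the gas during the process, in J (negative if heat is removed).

5100 J

V₁ = nRT₁/P₁ = 3.57×8.314×400/330 = 36.0 L.
Polytropic n=1.44: T₂ = T₁(V₁/V₂)^(n−1) = 400×(0.158)^0.44 = 178 K; P₂ = P₁(V₁/V₂)^n = 23.3 kPa.
W = (P₁V₁−P₂V₂)/(n−1) = (330×36.0−23.3×227)/0.44 = 15000 J.
ΔU = nCvΔT = 3.57×12.5×(178−400) = -9890 J.
Q = ΔU + W = 5100 J.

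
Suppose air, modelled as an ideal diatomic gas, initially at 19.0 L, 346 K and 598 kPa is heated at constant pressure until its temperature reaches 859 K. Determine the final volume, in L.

Isobaric: P stays 598 kPa; V/T = const ⇒ T₂ = 859 K, V₂ = 47.2 L.

47.2 L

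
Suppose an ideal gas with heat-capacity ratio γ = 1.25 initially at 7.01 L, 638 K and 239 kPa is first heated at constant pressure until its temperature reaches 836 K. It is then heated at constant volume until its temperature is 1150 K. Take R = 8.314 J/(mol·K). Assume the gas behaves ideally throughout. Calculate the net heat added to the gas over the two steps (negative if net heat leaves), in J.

n = P₁V₁/(RT₁) = 239×7.01/(8.314×638) = 0.316 mol.
Step 1 — Isobaric: P stays 239 kPa; V/T = const ⇒ T₂ = 836 K, V₂ = 9.19 L.
W = PΔV = 239×(9.19−7.01) kPa·L = 520 J.
ΔU = nCvΔT = 0.316×33.3×(836−638) = 2080 J.
Q = ΔU + W = nCpΔT = 2600 J.
State after step 1: P = 239 kPa, V = 9.19 L, T = 836 K.
Step 2 — Isochoric: V stays 9.19 L; P/T = const ⇒ T₂ = 1150 K, P₂ = 329 kPa.
W = 0 (no volume change).
ΔU = nCvΔT = 0.316×33.3×(1150−836) = 3300 J.
Q = ΔU = 3300 J.
Net over both steps: W = 520 J, Q = 5900 J, ΔU = 5380 J.

5900 J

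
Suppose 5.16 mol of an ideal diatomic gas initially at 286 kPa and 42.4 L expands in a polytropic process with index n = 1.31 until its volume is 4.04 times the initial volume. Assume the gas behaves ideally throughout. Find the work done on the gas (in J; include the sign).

T₁ = P₁V₁/(nR) = 286×42.4/(5.16×8.314) = 283 K.
Polytropic n=1.31: T₂ = T₁(V₁/V₂)^(n−1) = 283×(0.248)^0.31 = 183 K; P₂ = P₁(V₁/V₂)^n = 45.9 kPa.
W = (P₁V₁−P₂V₂)/(n−1) = (286×42.4−45.9×171)/0.31 = 13700 J.
Work done on the gas = −W_by = -13700 J.

-13700 J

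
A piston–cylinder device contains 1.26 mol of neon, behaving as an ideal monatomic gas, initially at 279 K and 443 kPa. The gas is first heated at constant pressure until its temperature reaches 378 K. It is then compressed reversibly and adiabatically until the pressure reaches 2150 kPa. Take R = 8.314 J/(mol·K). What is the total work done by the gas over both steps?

V₁ = nRT₁/P₁ = 1.26×8.314×279/443 = 6.60 L.
Step 1 — Isobaric: P stays 443 kPa; V/T = const ⇒ T₂ = 378 K, V₂ = 8.94 L.
W = PΔV = 443×(8.94−6.60) kPa·L = 1040 J.
ΔU = nCvΔT = 1.26×12.5×(378−279) = 1560 J.
Q = ΔU + W = nCpΔT = 2590 J.
State after step 1: P = 443 kPa, V = 8.94 L, T = 378 K.
Step 2 — Adiabatic: T₂/T₁ = (P₂/P₁)^((γ−1)/γ) ⇒ T₂ = 378×(4.85)^0.400 = 711 K; V₂ = 3.46 L.
ΔU = nCvΔT = 1.26×12.5×(711−378) = 5230 J.
Q = 0 for an adiabatic process, so W = −ΔU = -5230 J.
Net over both steps: W = -4200 J, Q = 2590 J, ΔU = 6790 J.

-4200 J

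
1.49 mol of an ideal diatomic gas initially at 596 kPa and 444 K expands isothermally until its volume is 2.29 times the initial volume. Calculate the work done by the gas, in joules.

4560 J

V₁ = nRT₁/P₁ = 1.49×8.314×444/596 = 9.23 L.
Isothermal: T stays 444 K; PV = const ⇒ V₂ = 21.1 L, P₂ = 260 kPa.
W = nRT ln(V₂/V₁) = 1.49×8.314×444×ln(2.29) = 4560 J.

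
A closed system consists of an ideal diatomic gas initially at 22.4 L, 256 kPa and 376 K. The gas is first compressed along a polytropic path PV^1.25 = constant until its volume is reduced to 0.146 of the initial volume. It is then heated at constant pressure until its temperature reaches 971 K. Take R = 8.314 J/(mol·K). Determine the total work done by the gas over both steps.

-8640 J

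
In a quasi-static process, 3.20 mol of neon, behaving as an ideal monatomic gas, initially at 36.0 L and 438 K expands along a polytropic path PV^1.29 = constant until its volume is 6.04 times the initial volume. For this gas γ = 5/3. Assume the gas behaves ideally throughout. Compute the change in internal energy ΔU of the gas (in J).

-7100 J

P₁ = nRT₁/V₁ = 3.20×8.314×438/36.0 = 324 kPa.
Polytropic n=1.29: T₂ = T₁(V₁/V₂)^(n−1) = 438×(0.166)^0.29 = 260 K; P₂ = P₁(V₁/V₂)^n = 31.8 kPa.
For an ideal gas ΔU = nCvΔT with Cv = (3/2)R = 12.5 J/(mol·K).
ΔU = 3.20×12.5×(260−438) = -7100 J.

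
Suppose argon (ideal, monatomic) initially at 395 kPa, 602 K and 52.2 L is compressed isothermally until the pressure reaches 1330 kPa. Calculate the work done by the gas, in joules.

n = P₁V₁/(RT₁) = 395×52.2/(8.314×602) = 4.12 mol.
Isothermal: T stays 602 K; PV = const ⇒ V₂ = 15.5 L, P₂ = 1330 kPa.
W = nRT ln(V₂/V₁) = 4.12×8.314×602×ln(0.297) = -25000 J.

-25000 J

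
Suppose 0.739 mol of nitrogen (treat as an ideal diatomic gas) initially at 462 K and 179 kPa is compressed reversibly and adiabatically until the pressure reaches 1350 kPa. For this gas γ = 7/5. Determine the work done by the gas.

-5540 J

V₁ = nRT₁/P₁ = 0.739×8.314×462/179 = 15.9 L.
Adiabatic: T₂/T₁ = (P₂/P₁)^((γ−1)/γ) ⇒ T₂ = 462×(7.54)^0.286 = 823 K; V₂ = 3.75 L.
ΔU = nCvΔT = 0.739×20.8×(823−462) = 5540 J.
Q = 0 for an adiabatic process, so W = −ΔU = -5540 J.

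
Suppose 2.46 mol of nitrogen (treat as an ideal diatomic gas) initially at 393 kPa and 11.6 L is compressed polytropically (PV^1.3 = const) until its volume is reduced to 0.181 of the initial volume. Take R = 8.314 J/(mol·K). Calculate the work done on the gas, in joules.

T₁ = P₁V₁/(nR) = 393×11.6/(2.46×8.314) = 223 K.
Polytropic n=1.3: T₂ = T₁(V₁/V₂)^(n−1) = 223×(5.52)^0.30 = 372 K; P₂ = P₁(V₁/V₂)^n = 3630 kPa.
W = (P₁V₁−P₂V₂)/(n−1) = (393×11.6−3630×2.10)/0.30 = -10200 J.
Work done on the gas = −W_by = 10200 J.

10200 J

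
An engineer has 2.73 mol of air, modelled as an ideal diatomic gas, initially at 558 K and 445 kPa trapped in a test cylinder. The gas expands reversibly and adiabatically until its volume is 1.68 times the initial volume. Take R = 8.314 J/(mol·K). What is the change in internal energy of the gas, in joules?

V₁ = nRT₁/P₁ = 2.73×8.314×558/445 = 28.5 L.
Adiabatic: TV^(γ−1) = const ⇒ T₂ = 558×(0.595)^0.400 = 453 K; PV^γ = const ⇒ P₂ = 215 kPa.
For an ideal gas ΔU = nCvΔT with Cv = (5/2)R = 20.8 J/(mol·K).
ΔU = 2.73×20.8×(453−558) = -5930 J.

-5930 J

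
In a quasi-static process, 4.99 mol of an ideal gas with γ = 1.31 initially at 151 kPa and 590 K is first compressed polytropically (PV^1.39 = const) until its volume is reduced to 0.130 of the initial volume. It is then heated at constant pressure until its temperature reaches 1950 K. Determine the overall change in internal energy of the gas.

182000 J

V₁ = nRT₁/P₁ = 4.99×8.314×590/151 = 162 L.
Step 1 — Polytropic n=1.39: T₂ = T₁(V₁/V₂)^(n−1) = 590×(7.69)^0.39 = 1310 K; P₂ = P₁(V₁/V₂)^n = 2570 kPa.
W = (P₁V₁−P₂V₂)/(n−1) = (151×162−2570×21.1)/0.39 = -76300 J.
ΔU = nCvΔT = 4.99×26.8×(1310−590) = 96000 J.
Q = ΔU + W = 19700 J.
State after step 1: P = 2570 kPa, V = 21.1 L, T = 1310 K.
Step 2 — Isobaric: P stays 2570 kPa; V/T = const ⇒ T₂ = 1950 K, V₂ = 31.4 L.
W = PΔV = 2570×(31.4−21.1) kPa·L = 26700 J.
ΔU = nCvΔT = 4.99×26.8×(1950−1310) = 86000 J.
Q = ΔU + W = nCpΔT = 113000 J.
Net over both steps: W = -49700 J, Q = 132000 J, ΔU = 182000 J.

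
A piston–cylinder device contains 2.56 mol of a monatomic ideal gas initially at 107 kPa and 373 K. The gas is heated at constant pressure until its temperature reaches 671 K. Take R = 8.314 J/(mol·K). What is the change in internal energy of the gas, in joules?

V₁ = nRT₁/P₁ = 2.56×8.314×373/107 = 74.2 L.
Isobaric: P stays 107 kPa; V/T = const ⇒ T₂ = 671 K, V₂ = 133 L.
For an ideal gas ΔU = nCvΔT with Cv = (3/2)R = 12.5 J/(mol·K).
ΔU = 2.56×12.5×(671−373) = 9510 J.

9510 J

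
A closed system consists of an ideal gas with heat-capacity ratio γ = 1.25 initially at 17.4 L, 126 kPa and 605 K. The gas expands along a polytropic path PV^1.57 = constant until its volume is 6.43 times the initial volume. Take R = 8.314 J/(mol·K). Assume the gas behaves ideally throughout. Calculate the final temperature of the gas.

Polytropic n=1.57: T₂ = T₁(V₁/V₂)^(n−1) = 605×(0.156)^0.57 = 209 K; P₂ = P₁(V₁/V₂)^n = 6.78 kPa.

209 K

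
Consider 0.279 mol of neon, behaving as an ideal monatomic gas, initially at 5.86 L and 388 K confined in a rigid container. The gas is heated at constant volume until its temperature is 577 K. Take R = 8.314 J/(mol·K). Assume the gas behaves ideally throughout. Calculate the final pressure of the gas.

228 kPa

P₁ = nRT₁/V₁ = 0.279×8.314×388/5.86 = 154 kPa.
Isochoric: V stays 5.86 L; P/T = const ⇒ T₂ = 577 K, P₂ = 228 kPa.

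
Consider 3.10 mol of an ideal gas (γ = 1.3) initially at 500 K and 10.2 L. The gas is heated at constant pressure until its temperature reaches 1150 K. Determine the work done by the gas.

16800 J

P₁ = nRT₁/V₁ = 3.10×8.314×500/10.2 = 1260 kPa.
Isobaric: P stays 1260 kPa; V/T = const ⇒ T₂ = 1150 K, V₂ = 23.5 L.
W = PΔV = 1260×(23.5−10.2) kPa·L = 16800 J.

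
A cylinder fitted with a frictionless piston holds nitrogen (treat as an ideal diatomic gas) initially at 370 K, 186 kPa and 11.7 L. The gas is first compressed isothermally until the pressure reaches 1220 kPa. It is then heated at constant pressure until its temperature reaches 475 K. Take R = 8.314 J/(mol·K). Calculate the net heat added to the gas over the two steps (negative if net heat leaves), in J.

n = P₁V₁/(RT₁) = 186×11.7/(8.314×370) = 0.707 mol.
Step 1 — Isothermal: T stays 370 K; PV = const ⇒ V₂ = 1.78 L, P₂ = 1220 kPa.
ΔU = 0 (ideal gas, T constant).
W = nRT ln(V₂/V₁) = 0.707×8.314×370×ln(0.152) = -4090 J.
Q = ΔU + W = -4090 J.
State after step 1: P = 1220 kPa, V = 1.78 L, T = 370 K.
Step 2 — Isobaric: P stays 1220 kPa; V/T = const ⇒ T₂ = 475 K, V₂ = 2.29 L.
W = PΔV = 1220×(2.29−1.78) kPa·L = 618 J.
ΔU = nCvΔT = 0.707×20.8×(475−370) = 1540 J.
Q = ΔU + W = nCpΔT = 2160 J.
Net over both steps: W = -3480 J, Q = -1930 J, ΔU = 1540 J.

-1930 J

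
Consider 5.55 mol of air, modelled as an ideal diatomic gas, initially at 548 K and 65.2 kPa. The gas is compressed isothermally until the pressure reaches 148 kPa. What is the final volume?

171 L

V₁ = nRT₁/P₁ = 5.55×8.314×548/65.2 = 388 L.
Isothermal: T stays 548 K; PV = const ⇒ V₂ = 171 L, P₂ = 148 kPa.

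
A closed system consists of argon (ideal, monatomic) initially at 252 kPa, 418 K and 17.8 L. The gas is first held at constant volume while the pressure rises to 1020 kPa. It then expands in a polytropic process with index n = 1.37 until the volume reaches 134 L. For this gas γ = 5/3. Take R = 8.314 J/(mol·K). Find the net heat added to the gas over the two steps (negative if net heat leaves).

32000 J

n = P₁V₁/(RT₁) = 252×17.8/(8.314×418) = 1.29 mol.
Step 1 — Isochoric: V stays 17.8 L; P/T = const ⇒ T₂ = 1690 K, P₂ = 1020 kPa.
W = 0 (no volume change).
ΔU = nCvΔT = 1.29×12.5×(1690−418) = 20500 J.
Q = ΔU = 20500 J.
State after step 1: P = 1020 kPa, V = 17.8 L, T = 1690 K.
Step 2 — Polytropic n=1.37: T₂ = T₁(V₁/V₂)^(n−1) = 1690×(0.133)^0.37 = 802 K; P₂ = P₁(V₁/V₂)^n = 64.2 kPa.
W = (P₁V₁−P₂V₂)/(n−1) = (1020×17.8−64.2×134)/0.37 = 25800 J.
ΔU = nCvΔT = 1.29×12.5×(802−1690) = -14300 J.
Q = ΔU + W = 11500 J.
Net over both steps: W = 25800 J, Q = 32000 J, ΔU = 6180 J.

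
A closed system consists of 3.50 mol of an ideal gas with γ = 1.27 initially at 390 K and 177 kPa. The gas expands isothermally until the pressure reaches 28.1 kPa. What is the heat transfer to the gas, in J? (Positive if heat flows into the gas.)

V₁ = nRT₁/P₁ = 3.50×8.314×390/177 = 64.1 L.
Isothermal: T stays 390 K; PV = const ⇒ V₂ = 404 L, P₂ = 28.1 kPa.
ΔU = 0 (ideal gas, T constant).
W = nRT ln(V₂/V₁) = 3.50×8.314×390×ln(6.30) = 20900 J.
Q = ΔU + W = 20900 J.

20900 J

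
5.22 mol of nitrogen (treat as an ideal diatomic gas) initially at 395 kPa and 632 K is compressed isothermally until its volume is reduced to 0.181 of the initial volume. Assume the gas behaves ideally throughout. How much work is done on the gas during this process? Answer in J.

46900 J

V₁ = nRT₁/P₁ = 5.22×8.314×632/395 = 69.4 L.
Isothermal: T stays 632 K; PV = const ⇒ V₂ = 12.6 L, P₂ = 2180 kPa.
W = nRT ln(V₂/V₁) = 5.22×8.314×632×ln(0.181) = -46900 J.
Work done on the gas = −W_by = 46900 J.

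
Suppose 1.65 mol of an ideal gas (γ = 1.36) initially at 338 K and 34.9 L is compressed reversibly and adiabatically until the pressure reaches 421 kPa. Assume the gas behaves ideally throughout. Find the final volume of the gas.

14.9 L

P₁ = nRT₁/V₁ = 1.65×8.314×338/34.9 = 133 kPa.
Adiabatic: T₂/T₁ = (P₂/P₁)^((γ−1)/γ) ⇒ T₂ = 338×(3.17)^0.265 = 459 K; V₂ = 14.9 L.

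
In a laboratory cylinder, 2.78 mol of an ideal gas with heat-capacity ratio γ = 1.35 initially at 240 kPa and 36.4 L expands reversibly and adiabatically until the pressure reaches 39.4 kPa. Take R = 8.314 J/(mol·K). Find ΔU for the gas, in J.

T₁ = P₁V₁/(nR) = 240×36.4/(2.78×8.314) = 378 K.
Adiabatic: T₂/T₁ = (P₂/P₁)^((γ−1)/γ) ⇒ T₂ = 378×(0.164)^0.259 = 237 K; V₂ = 139 L.
For an ideal gas ΔU = nCvΔT with Cv = R/(γ−1) = 23.8 J/(mol·K).
ΔU = 2.78×23.8×(237−378) = -9340 J.

-9340 J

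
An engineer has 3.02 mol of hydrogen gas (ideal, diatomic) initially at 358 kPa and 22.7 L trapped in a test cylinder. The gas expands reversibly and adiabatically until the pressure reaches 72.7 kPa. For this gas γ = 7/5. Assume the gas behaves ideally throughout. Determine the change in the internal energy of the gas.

T₁ = P₁V₁/(nR) = 358×22.7/(3.02×8.314) = 324 K.
Adiabatic: T₂/T₁ = (P₂/P₁)^((γ−1)/γ) ⇒ T₂ = 324×(0.203)^0.286 = 205 K; V₂ = 70.9 L.
For an ideal gas ΔU = nCvΔT with Cv = (5/2)R = 20.8 J/(mol·K).
ΔU = 3.02×20.8×(205−324) = -7430 J.

-7430 J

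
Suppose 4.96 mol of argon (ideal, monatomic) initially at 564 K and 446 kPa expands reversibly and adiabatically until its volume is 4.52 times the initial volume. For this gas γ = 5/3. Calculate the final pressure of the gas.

36.1 kPa

V₁ = nRT₁/P₁ = 4.96×8.314×564/446 = 52.1 L.
Adiabatic: TV^(γ−1) = const ⇒ T₂ = 564×(0.221)^0.667 = 206 K; PV^γ = const ⇒ P₂ = 36.1 kPa.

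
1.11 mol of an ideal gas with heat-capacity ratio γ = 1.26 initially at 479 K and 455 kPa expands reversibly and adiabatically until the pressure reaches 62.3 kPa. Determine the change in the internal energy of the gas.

-5720 J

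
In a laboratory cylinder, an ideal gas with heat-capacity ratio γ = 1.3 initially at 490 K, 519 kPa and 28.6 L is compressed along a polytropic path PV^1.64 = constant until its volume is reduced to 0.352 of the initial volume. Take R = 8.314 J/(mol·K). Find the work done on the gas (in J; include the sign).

n = P₁V₁/(RT₁) = 519×28.6/(8.314×490) = 3.64 mol.
Polytropic n=1.64: T₂ = T₁(V₁/V₂)^(n−1) = 490×(2.84)^0.64 = 956 K; P₂ = P₁(V₁/V₂)^n = 2880 kPa.
W = (P₁V₁−P₂V₂)/(n−1) = (519×28.6−2880×10.1)/0.64 = -22100 J.
Work done on the gas = −W_by = 22100 J.

22100 J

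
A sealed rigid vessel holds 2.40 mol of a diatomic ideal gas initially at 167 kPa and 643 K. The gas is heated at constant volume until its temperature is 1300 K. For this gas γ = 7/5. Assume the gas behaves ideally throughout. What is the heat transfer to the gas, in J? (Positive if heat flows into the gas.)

V₁ = nRT₁/P₁ = 2.40×8.314×643/167 = 76.8 L.
Isochoric: V stays 76.8 L; P/T = const ⇒ T₂ = 1300 K, P₂ = 338 kPa.
W = 0 (no volume change).
ΔU = nCvΔT = 2.40×20.8×(1300−643) = 32800 J.
Q = ΔU = 32800 J.

32800 J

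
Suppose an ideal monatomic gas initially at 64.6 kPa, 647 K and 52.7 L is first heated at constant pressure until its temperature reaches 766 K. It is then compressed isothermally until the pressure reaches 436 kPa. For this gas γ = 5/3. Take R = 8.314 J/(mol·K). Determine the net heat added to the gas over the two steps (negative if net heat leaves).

-6130 J

n = P₁V₁/(RT₁) = 64.6×52.7/(8.314×647) = 0.633 mol.
Step 1 — Isobaric: P stays 64.6 kPa; V/T = const ⇒ T₂ = 766 K, V₂ = 62.4 L.
W = PΔV = 64.6×(62.4−52.7) kPa·L = 626 J.
ΔU = nCvΔT = 0.633×12.5×(766−647) = 939 J.
Q = ΔU + W = nCpΔT = 1570 J.
State after step 1: P = 64.6 kPa, V = 62.4 L, T = 766 K.
Step 2 — Isothermal: T stays 766 K; PV = const ⇒ V₂ = 9.24 L, P₂ = 436 kPa.
ΔU = 0 (ideal gas, T constant).
W = nRT ln(V₂/V₁) = 0.633×8.314×766×ln(0.148) = -7700 J.
Q = ΔU + W = -7700 J.
Net over both steps: W = -7070 J, Q = -6130 J, ΔU = 939 J.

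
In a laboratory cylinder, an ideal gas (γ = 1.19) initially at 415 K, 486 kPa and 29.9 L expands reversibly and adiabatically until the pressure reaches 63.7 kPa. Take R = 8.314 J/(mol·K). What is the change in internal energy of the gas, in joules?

-21200 J

n = P₁V₁/(RT₁) = 486×29.9/(8.314×415) = 4.21 mol.
Adiabatic: T₂/T₁ = (P₂/P₁)^((γ−1)/γ) ⇒ T₂ = 415×(0.131)^0.160 = 300 K; V₂ = 165 L.
For an ideal gas ΔU = nCvΔT with Cv = R/(γ−1) = 43.8 J/(mol·K).
ΔU = 4.21×43.8×(300−415) = -21200 J.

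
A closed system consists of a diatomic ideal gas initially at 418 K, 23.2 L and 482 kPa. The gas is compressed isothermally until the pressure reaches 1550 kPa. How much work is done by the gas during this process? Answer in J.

-13100 J

n = P₁V₁/(RT₁) = 482×23.2/(8.314×418) = 3.22 mol.
Isothermal: T stays 418 K; PV = const ⇒ V₂ = 7.21 L, P₂ = 1550 kPa.
W = nRT ln(V₂/V₁) = 3.22×8.314×418×ln(0.311) = -13100 J.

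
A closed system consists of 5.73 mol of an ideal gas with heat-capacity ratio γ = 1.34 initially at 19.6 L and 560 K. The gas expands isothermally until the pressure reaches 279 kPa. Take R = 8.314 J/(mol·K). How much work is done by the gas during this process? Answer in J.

42300 J

P₁ = nRT₁/V₁ = 5.73×8.314×560/19.6 = 1360 kPa.
Isothermal: T stays 560 K; PV = const ⇒ V₂ = 95.6 L, P₂ = 279 kPa.
W = nRT ln(V₂/V₁) = 5.73×8.314×560×ln(4.88) = 42300 J.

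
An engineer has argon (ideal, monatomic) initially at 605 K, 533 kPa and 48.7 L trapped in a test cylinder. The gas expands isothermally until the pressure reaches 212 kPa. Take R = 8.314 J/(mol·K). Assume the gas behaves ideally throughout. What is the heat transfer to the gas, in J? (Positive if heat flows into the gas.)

n = P₁V₁/(RT₁) = 533×48.7/(8.314×605) = 5.16 mol.
Isothermal: T stays 605 K; PV = const ⇒ V₂ = 122 L, P₂ = 212 kPa.
ΔU = 0 (ideal gas, T constant).
W = nRT ln(V₂/V₁) = 5.16×8.314×605×ln(2.51) = 23900 J.
Q = ΔU + W = 23900 J.

23900 J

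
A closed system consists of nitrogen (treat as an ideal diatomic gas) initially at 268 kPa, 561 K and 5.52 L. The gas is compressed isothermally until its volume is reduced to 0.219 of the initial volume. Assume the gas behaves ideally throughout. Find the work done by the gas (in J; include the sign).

n = P₁V₁/(RT₁) = 268×5.52/(8.314×561) = 0.317 mol.
Isothermal: T stays 561 K; PV = const ⇒ V₂ = 1.21 L, P₂ = 1220 kPa.
W = nRT ln(V₂/V₁) = 0.317×8.314×561×ln(0.219) = -2250 J.

-2250 J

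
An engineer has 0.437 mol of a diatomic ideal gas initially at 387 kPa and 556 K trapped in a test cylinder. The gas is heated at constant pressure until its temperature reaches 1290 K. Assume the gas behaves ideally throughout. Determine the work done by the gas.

2670 J

V₁ = nRT₁/P₁ = 0.437×8.314×556/387 = 5.22 L.
Isobaric: P stays 387 kPa; V/T = const ⇒ T₂ = 1290 K, V₂ = 12.1 L.
W = PΔV = 387×(12.1−5.22) kPa·L = 2670 J.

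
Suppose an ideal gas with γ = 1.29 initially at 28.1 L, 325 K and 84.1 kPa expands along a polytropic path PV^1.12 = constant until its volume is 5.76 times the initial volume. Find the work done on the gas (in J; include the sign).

-3730 J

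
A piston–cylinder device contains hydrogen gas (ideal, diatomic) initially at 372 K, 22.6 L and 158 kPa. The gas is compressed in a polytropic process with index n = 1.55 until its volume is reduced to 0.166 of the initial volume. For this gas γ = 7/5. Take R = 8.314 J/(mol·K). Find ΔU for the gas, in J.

15000 J

n = P₁V₁/(RT₁) = 158×22.6/(8.314×372) = 1.15 mol.
Polytropic n=1.55: T₂ = T₁(V₁/V₂)^(n−1) = 372×(6.02)^0.55 = 999 K; P₂ = P₁(V₁/V₂)^n = 2560 kPa.
For an ideal gas ΔU = nCvΔT with Cv = (5/2)R = 20.8 J/(mol·K).
ΔU = 1.15×20.8×(999−372) = 15000 J.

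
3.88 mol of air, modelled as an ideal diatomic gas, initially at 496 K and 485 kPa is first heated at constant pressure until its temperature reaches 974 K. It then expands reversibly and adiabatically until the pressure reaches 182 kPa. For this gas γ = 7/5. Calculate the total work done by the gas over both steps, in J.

V₁ = nRT₁/P₁ = 3.88×8.314×496/485 = 33.0 L.
Step 1 — Isobaric: P stays 485 kPa; V/T = const ⇒ T₂ = 974 K, V₂ = 64.8 L.
W = PΔV = 485×(64.8−33.0) kPa·L = 15400 J.
ΔU = nCvΔT = 3.88×20.8×(974−496) = 38500 J.
Q = ΔU + W = nCpΔT = 54000 J.
State after step 1: P = 485 kPa, V = 64.8 L, T = 974 K.
Step 2 — Adiabatic: T₂/T₁ = (P₂/P₁)^((γ−1)/γ) ⇒ T₂ = 974×(0.375)^0.286 = 736 K; V₂ = 130 L.
ΔU = nCvΔT = 3.88×20.8×(736−974) = -19200 J.
Q = 0 for an adiabatic process, so W = −ΔU = 19200 J.
Net over both steps: W = 34600 J, Q = 54000 J, ΔU = 19400 J.

34600 J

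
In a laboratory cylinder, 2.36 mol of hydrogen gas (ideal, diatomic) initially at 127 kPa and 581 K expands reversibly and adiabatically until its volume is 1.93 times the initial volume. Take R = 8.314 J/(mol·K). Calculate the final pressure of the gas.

V₁ = nRT₁/P₁ = 2.36×8.314×581/127 = 89.8 L.
Adiabatic: TV^(γ−1) = const ⇒ T₂ = 581×(0.518)^0.400 = 447 K; PV^γ = const ⇒ P₂ = 50.6 kPa.

50.6 kPa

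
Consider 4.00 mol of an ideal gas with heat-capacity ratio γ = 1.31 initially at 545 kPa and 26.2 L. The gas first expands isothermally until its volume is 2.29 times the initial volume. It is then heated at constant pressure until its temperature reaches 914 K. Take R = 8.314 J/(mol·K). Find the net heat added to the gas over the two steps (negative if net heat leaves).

T₁ = P₁V₁/(nR) = 545×26.2/(4.00×8.314) = 429 K.
Step 1 — Isothermal: T stays 429 K; PV = const ⇒ V₂ = 60.0 L, P₂ = 238 kPa.
ΔU = 0 (ideal gas, T constant).
W = nRT ln(V₂/V₁) = 4.00×8.314×429×ln(2.29) = 11800 J.
Q = ΔU + W = 11800 J.
State after step 1: P = 238 kPa, V = 60.0 L, T = 429 K.
Step 2 — Isobaric: P stays 238 kPa; V/T = const ⇒ T₂ = 914 K, V₂ = 128 L.
W = PΔV = 238×(128−60.0) kPa·L = 16100 J.
ΔU = nCvΔT = 4.00×26.8×(914−429) = 52000 J.
Q = ΔU + W = nCpΔT = 68100 J.
Net over both steps: W = 27900 J, Q = 79900 J, ΔU = 52000 J.

79900 J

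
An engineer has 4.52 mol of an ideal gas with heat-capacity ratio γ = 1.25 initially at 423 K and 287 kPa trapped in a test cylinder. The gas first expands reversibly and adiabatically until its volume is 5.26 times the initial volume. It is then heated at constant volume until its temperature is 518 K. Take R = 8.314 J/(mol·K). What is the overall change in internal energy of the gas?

14300 J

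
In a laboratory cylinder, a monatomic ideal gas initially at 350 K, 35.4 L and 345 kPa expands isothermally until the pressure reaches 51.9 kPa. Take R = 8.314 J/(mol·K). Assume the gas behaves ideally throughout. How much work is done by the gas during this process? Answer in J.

23100 J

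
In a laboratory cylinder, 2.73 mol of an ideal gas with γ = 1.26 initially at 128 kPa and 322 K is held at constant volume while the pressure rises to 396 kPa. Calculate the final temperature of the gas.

V₁ = nRT₁/P₁ = 2.73×8.314×322/128 = 57.1 L.
Isochoric: V stays 57.1 L; P/T = const ⇒ T₂ = 996 K, P₂ = 396 kPa.

996 K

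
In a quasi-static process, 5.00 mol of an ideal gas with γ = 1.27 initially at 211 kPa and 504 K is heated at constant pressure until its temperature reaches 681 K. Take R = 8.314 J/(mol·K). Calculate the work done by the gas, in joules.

V₁ = nRT₁/P₁ = 5.00×8.314×504/211 = 99.3 L.
Isobaric: P stays 211 kPa; V/T = const ⇒ T₂ = 681 K, V₂ = 134 L.
W = PΔV = 211×(134−99.3) kPa·L = 7360 J.

7360 J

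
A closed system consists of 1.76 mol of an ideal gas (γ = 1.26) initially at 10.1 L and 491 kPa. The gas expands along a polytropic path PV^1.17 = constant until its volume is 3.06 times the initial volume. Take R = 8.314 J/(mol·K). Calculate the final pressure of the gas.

T₁ = P₁V₁/(nR) = 491×10.1/(1.76×8.314) = 339 K.
Polytropic n=1.17: T₂ = T₁(V₁/V₂)^(n−1) = 339×(0.327)^0.17 = 280 K; P₂ = P₁(V₁/V₂)^n = 133 kPa.

133 kPa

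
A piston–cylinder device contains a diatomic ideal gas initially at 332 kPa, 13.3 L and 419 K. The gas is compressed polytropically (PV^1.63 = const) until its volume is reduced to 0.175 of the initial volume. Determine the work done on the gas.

n = P₁V₁/(RT₁) = 332×13.3/(8.314×419) = 1.27 mol.
Polytropic n=1.63: T₂ = T₁(V₁/V₂)^(n−1) = 419×(5.71)^0.63 = 1260 K; P₂ = P₁(V₁/V₂)^n = 5690 kPa.
W = (P₁V₁−P₂V₂)/(n−1) = (332×13.3−5690×2.33)/0.63 = -14000 J.
Work done on the gas = −W_by = 14000 J.

14000 J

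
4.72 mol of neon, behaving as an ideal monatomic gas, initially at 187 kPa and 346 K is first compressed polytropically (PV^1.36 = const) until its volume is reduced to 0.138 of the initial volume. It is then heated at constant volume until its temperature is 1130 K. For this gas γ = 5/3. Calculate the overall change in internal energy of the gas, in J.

46100 J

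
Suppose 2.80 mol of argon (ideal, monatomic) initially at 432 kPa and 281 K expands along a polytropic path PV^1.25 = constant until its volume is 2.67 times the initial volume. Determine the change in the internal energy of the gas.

V₁ = nRT₁/P₁ = 2.80×8.314×281/432 = 15.1 L.
Polytropic n=1.25: T₂ = T₁(V₁/V₂)^(n−1) = 281×(0.375)^0.25 = 220 K; P₂ = P₁(V₁/V₂)^n = 127 kPa.
For an ideal gas ΔU = nCvΔT with Cv = (3/2)R = 12.5 J/(mol·K).
ΔU = 2.80×12.5×(220−281) = -2140 J.

-2140 J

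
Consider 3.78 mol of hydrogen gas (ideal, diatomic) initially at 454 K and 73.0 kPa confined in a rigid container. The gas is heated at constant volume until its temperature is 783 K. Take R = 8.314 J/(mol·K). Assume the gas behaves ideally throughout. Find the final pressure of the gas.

126 kPa

V₁ = nRT₁/P₁ = 3.78×8.314×454/73.0 = 195 L.
Isochoric: V stays 195 L; P/T = const ⇒ T₂ = 783 K, P₂ = 126 kPa.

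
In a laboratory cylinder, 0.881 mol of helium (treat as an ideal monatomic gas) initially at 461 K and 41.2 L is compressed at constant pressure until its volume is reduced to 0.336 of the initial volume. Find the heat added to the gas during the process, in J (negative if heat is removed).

-5610 J

P₁ = nRT₁/V₁ = 0.881×8.314×461/41.2 = 82.0 kPa.
Isobaric: P stays 82.0 kPa; V/T = const ⇒ T₂ = 155 K, V₂ = 13.8 L.
W = PΔV = 82.0×(13.8−41.2) kPa·L = -2240 J.
ΔU = nCvΔT = 0.881×12.5×(155−461) = -3360 J.
Q = ΔU + W = nCpΔT = -5610 J.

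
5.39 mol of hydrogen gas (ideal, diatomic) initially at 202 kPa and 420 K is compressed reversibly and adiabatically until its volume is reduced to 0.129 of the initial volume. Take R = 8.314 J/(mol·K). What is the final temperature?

953 K

V₁ = nRT₁/P₁ = 5.39×8.314×420/202 = 93.2 L.
Adiabatic: TV^(γ−1) = const ⇒ T₂ = 420×(7.75)^0.400 = 953 K; PV^γ = const ⇒ P₂ = 3550 kPa.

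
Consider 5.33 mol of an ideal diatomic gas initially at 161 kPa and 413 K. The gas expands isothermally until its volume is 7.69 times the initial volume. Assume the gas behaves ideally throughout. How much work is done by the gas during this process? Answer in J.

37300 J

V₁ = nRT₁/P₁ = 5.33×8.314×413/161 = 114 L.
Isothermal: T stays 413 K; PV = const ⇒ V₂ = 874 L, P₂ = 20.9 kPa.
W = nRT ln(V₂/V₁) = 5.33×8.314×413×ln(7.69) = 37300 J.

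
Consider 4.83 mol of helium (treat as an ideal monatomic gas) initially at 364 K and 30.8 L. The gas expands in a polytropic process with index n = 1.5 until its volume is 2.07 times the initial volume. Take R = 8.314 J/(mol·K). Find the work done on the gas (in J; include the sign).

P₁ = nRT₁/V₁ = 4.83×8.314×364/30.8 = 475 kPa.
Polytropic n=1.5: T₂ = T₁(V₁/V₂)^(n−1) = 364×(0.483)^0.50 = 253 K; P₂ = P₁(V₁/V₂)^n = 159 kPa.
W = (P₁V₁−P₂V₂)/(n−1) = (475×30.8−159×63.8)/0.50 = 8910 J.
Work done on the gas = −W_by = -8910 J.

-8910 J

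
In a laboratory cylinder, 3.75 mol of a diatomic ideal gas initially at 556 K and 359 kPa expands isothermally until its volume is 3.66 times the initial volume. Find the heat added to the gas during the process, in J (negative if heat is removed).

V₁ = nRT₁/P₁ = 3.75×8.314×556/359 = 48.3 L.
Isothermal: T stays 556 K; PV = const ⇒ V₂ = 177 L, P₂ = 98.1 kPa.
ΔU = 0 (ideal gas, T constant).
W = nRT ln(V₂/V₁) = 3.75×8.314×556×ln(3.66) = 22500 J.
Q = ΔU + W = 22500 J.

22500 J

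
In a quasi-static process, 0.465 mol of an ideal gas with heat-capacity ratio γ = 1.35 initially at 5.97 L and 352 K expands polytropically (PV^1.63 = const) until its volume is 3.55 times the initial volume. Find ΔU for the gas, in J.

P₁ = nRT₁/V₁ = 0.465×8.314×352/5.97 = 228 kPa.
Polytropic n=1.63: T₂ = T₁(V₁/V₂)^(n−1) = 352×(0.282)^0.63 = 158 K; P₂ = P₁(V₁/V₂)^n = 28.9 kPa.
For an ideal gas ΔU = nCvΔT with Cv = R/(γ−1) = 23.8 J/(mol·K).
ΔU = 0.465×23.8×(158−352) = -2140 J.

-2140 J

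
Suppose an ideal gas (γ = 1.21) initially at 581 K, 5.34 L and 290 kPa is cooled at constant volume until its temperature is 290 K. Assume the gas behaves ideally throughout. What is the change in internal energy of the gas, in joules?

n = P₁V₁/(RT₁) = 290×5.34/(8.314×581) = 0.321 mol.
Isochoric: V stays 5.34 L; P/T = const ⇒ T₂ = 290 K, P₂ = 145 kPa.
For an ideal gas ΔU = nCvΔT with Cv = R/(γ−1) = 39.6 J/(mol·K).
ΔU = 0.321×39.6×(290−581) = -3690 J.

-3690 J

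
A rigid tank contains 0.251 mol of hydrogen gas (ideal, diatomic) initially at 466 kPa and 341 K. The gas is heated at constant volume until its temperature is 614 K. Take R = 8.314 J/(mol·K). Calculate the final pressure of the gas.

V₁ = nRT₁/P₁ = 0.251×8.314×341/466 = 1.53 L.
Isochoric: V stays 1.53 L; P/T = const ⇒ T₂ = 614 K, P₂ = 839 kPa.

839 kPa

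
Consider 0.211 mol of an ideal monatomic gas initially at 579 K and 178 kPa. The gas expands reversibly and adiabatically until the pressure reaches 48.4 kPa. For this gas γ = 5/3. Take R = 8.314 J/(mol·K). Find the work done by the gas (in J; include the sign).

619 J

V₁ = nRT₁/P₁ = 0.211×8.314×579/178 = 5.71 L.
Adiabatic: T₂/T₁ = (P₂/P₁)^((γ−1)/γ) ⇒ T₂ = 579×(0.272)^0.400 = 344 K; V₂ = 12.5 L.
ΔU = nCvΔT = 0.211×12.5×(344−579) = -619 J.
Q = 0 for an adiabatic process, so W = −ΔU = 619 J.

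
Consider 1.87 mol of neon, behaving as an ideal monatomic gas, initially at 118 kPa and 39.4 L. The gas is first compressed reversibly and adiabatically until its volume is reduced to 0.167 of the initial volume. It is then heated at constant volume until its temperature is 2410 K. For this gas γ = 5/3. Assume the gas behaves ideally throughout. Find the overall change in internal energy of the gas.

49200 J

T₁ = P₁V₁/(nR) = 118×39.4/(1.87×8.314) = 299 K.
Step 1 — Adiabatic: TV^(γ−1) = const ⇒ T₂ = 299×(5.99)^0.667 = 986 K; PV^γ = const ⇒ P₂ = 2330 kPa.
ΔU = nCvΔT = 1.87×12.5×(986−299) = 16000 J.
Q = 0 for an adiabatic process, so W = −ΔU = -16000 J.
State after step 1: P = 2330 kPa, V = 6.58 L, T = 986 K.
Step 2 — Isochoric: V stays 6.58 L; P/T = const ⇒ T₂ = 2410 K, P₂ = 5690 kPa.
W = 0 (no volume change).
ΔU = nCvΔT = 1.87×12.5×(2410−986) = 33200 J.
Q = ΔU = 33200 J.
Net over both steps: W = -16000 J, Q = 33200 J, ΔU = 49200 J.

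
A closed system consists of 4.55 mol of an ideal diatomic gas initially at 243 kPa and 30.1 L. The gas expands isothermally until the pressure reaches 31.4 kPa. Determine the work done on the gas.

-15000 J

T₁ = P₁V₁/(nR) = 243×30.1/(4.55×8.314) = 193 K.
Isothermal: T stays 193 K; PV = const ⇒ V₂ = 233 L, P₂ = 31.4 kPa.
W = nRT ln(V₂/V₁) = 4.55×8.314×193×ln(7.74) = 15000 J.
Work done on the gas = −W_by = -15000 J.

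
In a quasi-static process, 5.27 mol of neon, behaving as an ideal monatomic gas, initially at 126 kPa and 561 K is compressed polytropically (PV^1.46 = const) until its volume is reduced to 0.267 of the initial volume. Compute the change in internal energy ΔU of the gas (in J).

30800 J

V₁ = nRT₁/P₁ = 5.27×8.314×561/126 = 195 L.
Polytropic n=1.46: T₂ = T₁(V₁/V₂)^(n−1) = 561×(3.75)^0.46 = 1030 K; P₂ = P₁(V₁/V₂)^n = 866 kPa.
For an ideal gas ΔU = nCvΔT with Cv = (3/2)R = 12.5 J/(mol·K).
ΔU = 5.27×12.5×(1030−561) = 30800 J.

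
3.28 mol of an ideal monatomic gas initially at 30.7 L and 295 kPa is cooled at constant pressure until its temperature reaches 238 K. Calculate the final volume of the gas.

22.0 L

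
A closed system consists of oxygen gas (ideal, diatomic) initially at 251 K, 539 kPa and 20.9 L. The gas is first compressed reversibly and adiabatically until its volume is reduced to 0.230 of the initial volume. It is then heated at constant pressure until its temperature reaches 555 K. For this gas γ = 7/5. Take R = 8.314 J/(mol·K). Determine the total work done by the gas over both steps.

n = P₁V₁/(RT₁) = 539×20.9/(8.314×251) = 5.40 mol.
Step 1 — Adiabatic: TV^(γ−1) = const ⇒ T₂ = 251×(4.35)^0.400 = 452 K; PV^γ = const ⇒ P₂ = 4220 kPa.
ΔU = nCvΔT = 5.40×20.8×(452−251) = 22500 J.
Q = 0 for an adiabatic process, so W = −ΔU = -22500 J.
State after step 1: P = 4220 kPa, V = 4.81 L, T = 452 K.
Step 2 — Isobaric: P stays 4220 kPa; V/T = const ⇒ T₂ = 555 K, V₂ = 5.90 L.
W = PΔV = 4220×(5.90−4.81) kPa·L = 4630 J.
ΔU = nCvΔT = 5.40×20.8×(555−452) = 11600 J.
Q = ΔU + W = nCpΔT = 16200 J.
Net over both steps: W = -17900 J, Q = 16200 J, ΔU = 34100 J.

-17900 J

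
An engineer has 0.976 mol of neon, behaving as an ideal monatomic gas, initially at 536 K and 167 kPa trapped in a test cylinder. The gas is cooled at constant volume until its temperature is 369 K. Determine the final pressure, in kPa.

V₁ = nRT₁/P₁ = 0.976×8.314×536/167 = 26.0 L.
Isochoric: V stays 26.0 L; P/T = const ⇒ T₂ = 369 K, P₂ = 115 kPa.

115 kPa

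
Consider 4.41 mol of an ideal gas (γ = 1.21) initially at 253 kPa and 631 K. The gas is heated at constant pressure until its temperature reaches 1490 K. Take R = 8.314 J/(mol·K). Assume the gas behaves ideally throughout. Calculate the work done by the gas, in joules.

31500 J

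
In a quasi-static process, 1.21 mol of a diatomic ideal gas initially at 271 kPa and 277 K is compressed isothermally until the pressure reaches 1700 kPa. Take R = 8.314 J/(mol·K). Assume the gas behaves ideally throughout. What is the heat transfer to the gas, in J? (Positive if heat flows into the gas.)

-5120 J

V₁ = nRT₁/P₁ = 1.21×8.314×277/271 = 10.3 L.
Isothermal: T stays 277 K; PV = const ⇒ V₂ = 1.64 L, P₂ = 1700 kPa.
ΔU = 0 (ideal gas, T constant).
W = nRT ln(V₂/V₁) = 1.21×8.314×277×ln(0.159) = -5120 J.
Q = ΔU + W = -5120 J.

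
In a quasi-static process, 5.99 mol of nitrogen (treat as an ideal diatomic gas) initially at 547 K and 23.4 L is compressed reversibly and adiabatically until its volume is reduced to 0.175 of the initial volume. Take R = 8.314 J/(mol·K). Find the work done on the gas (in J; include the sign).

68700 J

P₁ = nRT₁/V₁ = 5.99×8.314×547/23.4 = 1160 kPa.
Adiabatic: TV^(γ−1) = const ⇒ T₂ = 547×(5.71)^0.400 = 1100 K; PV^γ = const ⇒ P₂ = 13400 kPa.
ΔU = nCvΔT = 5.99×20.8×(1100−547) = 68700 J.
Q = 0 for an adiabatic process, so W = −ΔU = -68700 J.
Work done on the gas = −W_by = 68700 J.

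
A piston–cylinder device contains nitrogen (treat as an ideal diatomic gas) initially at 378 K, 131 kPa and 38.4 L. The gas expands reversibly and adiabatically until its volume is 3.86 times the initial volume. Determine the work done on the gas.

-5250 J

n = P₁V₁/(RT₁) = 131×38.4/(8.314×378) = 1.60 mol.
Adiabatic: TV^(γ−1) = const ⇒ T₂ = 378×(0.259)^0.400 = 220 K; PV^γ = const ⇒ P₂ = 19.8 kPa.
ΔU = nCvΔT = 1.60×20.8×(220−378) = -5250 J.
Q = 0 for an adiabatic process, so W = −ΔU = 5250 J.
Work done on the gas = −W_by = -5250 J.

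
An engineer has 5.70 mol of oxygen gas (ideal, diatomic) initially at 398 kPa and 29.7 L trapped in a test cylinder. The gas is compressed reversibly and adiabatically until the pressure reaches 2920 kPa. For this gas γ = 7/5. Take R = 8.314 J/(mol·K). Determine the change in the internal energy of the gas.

22700 J

T₁ = P₁V₁/(nR) = 398×29.7/(5.70×8.314) = 249 K.
Adiabatic: T₂/T₁ = (P₂/P₁)^((γ−1)/γ) ⇒ T₂ = 249×(7.34)^0.286 = 441 K; V₂ = 7.15 L.
For an ideal gas ΔU = nCvΔT with Cv = (5/2)R = 20.8 J/(mol·K).
ΔU = 5.70×20.8×(441−249) = 22700 J.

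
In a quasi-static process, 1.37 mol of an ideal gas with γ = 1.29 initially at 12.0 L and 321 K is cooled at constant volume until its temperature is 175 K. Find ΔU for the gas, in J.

-5730 J

P₁ = nRT₁/V₁ = 1.37×8.314×321/12.0 = 305 kPa.
Isochoric: V stays 12.0 L; P/T = const ⇒ T₂ = 175 K, P₂ = 166 kPa.
For an ideal gas ΔU = nCvΔT with Cv = R/(γ−1) = 28.7 J/(mol·K).
ΔU = 1.37×28.7×(175−321) = -5730 J.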